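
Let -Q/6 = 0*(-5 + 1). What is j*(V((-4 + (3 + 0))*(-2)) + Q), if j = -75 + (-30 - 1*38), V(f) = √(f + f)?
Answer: -286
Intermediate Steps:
Q = 0 (Q = -0*(-5 + 1) = -0*(-4) = -6*0 = 0)
V(f) = √2*√f (V(f) = √(2*f) = √2*√f)
j = -143 (j = -75 + (-30 - 38) = -75 - 68 = -143)
j*(V((-4 + (3 + 0))*(-2)) + Q) = -143*(√2*√((-4 + (3 + 0))*(-2)) + 0) = -143*(√2*√((-4 + 3)*(-2)) + 0) = -143*(√2*√(-1*(-2)) + 0) = -143*(√2*√2 + 0) = -143*(2 + 0) = -143*2 = -286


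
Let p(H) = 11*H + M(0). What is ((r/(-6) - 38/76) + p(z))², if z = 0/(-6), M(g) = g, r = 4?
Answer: 49/36 ≈ 1.3611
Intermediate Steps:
z = 0 (z = 0*(-⅙) = 0)
p(H) = 11*H (p(H) = 11*H + 0 = 11*H)
((r/(-6) - 38/76) + p(z))² = ((4/(-6) - 38/76) + 11*0)² = ((4*(-⅙) - 38*1/76) + 0)² = ((-⅔ - ½) + 0)² = (-7/6 + 0)² = (-7/6)² = 49/36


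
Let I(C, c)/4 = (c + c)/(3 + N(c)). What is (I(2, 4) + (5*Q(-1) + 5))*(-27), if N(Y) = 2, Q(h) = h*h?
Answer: -2214/5 ≈ -442.80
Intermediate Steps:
Q(h) = h²
I(C, c) = 8*c/5 (I(C, c) = 4*((c + c)/(3 + 2)) = 4*((2*c)/5) = 4*((2*c)*(⅕)) = 4*(2*c/5) = 8*c/5)
(I(2, 4) + (5*Q(-1) + 5))*(-27) = ((8/5)*4 + (5*(-1)² + 5))*(-27) = (32/5 + (5*1 + 5))*(-27) = (32/5 + (5 + 5))*(-27) = (32/5 + 10)*(-27) = (82/5)*(-27) = -2214/5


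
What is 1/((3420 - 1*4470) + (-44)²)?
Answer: 1/886 ≈ 0.0011287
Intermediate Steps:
1/((3420 - 1*4470) + (-44)²) = 1/((3420 - 4470) + 1936) = 1/(-1050 + 1936) = 1/886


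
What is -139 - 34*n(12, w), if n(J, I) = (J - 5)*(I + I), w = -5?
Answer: 2241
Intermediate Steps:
n(J, I) = 2*I*(-5 + J) (n(J, I) = (-5 + J)*(2*I) = 2*I*(-5 + J))
-139 - 34*n(12, w) = -139 - 68*(-5)*(-5 + 12) = -139 - 68*(-5)*7 = -139 - 34*(-70) = -139 + 2380 = 2241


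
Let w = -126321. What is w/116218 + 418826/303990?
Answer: 5137399639/17664554910 ≈ 0.29083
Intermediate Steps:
w/116218 + 418826/303990 = -126321/116218 + 418826/303990 = -126321*1/116218 + 418826*(1/303990) = -126321/116218 + 209413/151995 = 5137399639/17664554910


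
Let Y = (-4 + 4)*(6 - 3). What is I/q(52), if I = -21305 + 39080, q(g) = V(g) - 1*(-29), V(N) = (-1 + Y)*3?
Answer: 17775/26 ≈ 683.65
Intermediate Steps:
Y = 0 (Y = 0*3 = 0)
V(N) = -3 (V(N) = (-1 + 0)*3 = -1*3 = -3)
q(g) = 26 (q(g) = -3 - 1*(-29) = -3 + 29 = 26)
I = 17775
I/q(52) = 17775/26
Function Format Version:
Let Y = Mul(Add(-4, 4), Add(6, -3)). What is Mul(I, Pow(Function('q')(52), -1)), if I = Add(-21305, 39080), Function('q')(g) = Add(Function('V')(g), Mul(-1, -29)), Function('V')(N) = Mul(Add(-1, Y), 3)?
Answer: Rational(17775, 26) ≈ 683.65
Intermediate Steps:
Y = 0 (Y = Mul(0, 3) = 0)
Function('V')(N) = -3 (Function('V')(N) = Mul(Add(-1, 0), 3) = Mul(-1, 3) = -3)
Function('q')(g) = 26 (Function('q')(g) = Add(-3, Mul(-1, -29)) = Add(-3, 29) = 26)
I = 17775
Mul(I, Pow(Function('q')(52), -1)) = Mul(17775, Pow(26, -1)) = Mul(17775, Rational(1, 26)) = Rational(17775, 26)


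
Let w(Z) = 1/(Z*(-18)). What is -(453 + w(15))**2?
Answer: -14959491481/72900 ≈ -2.0521e+5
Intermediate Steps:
w(Z) = -1/(18*Z) (w(Z) = -1/18/Z = -1/(18*Z))
-(453 + w(15))**2 = -(453 - 1/18/15)**2 = -(453 - 1/18*1/15)**2 = -(453 - 1/270)**2 = -(122309/270)**2 = -1*14959491481/72900 = -14959491481/72900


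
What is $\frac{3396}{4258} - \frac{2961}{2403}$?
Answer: $- \frac{247075}{568443} \approx -0.43465$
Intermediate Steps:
$\frac{3396}{4258} - \frac{2961}{2403} = 3396 \cdot \frac{1}{4258} - \frac{329}{267} = \frac{1698}{2129} - \frac{329}{267} = - \frac{247075}{568443}$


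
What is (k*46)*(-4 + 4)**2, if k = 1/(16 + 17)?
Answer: 0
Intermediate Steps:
k = 1/33 ≈ 0.030303
(k*46)*(-4 + 4)**2 = ((1/33)*46)*(-4 + 4)**2 = (46/33)*0**2 = (46/33)*0 = 0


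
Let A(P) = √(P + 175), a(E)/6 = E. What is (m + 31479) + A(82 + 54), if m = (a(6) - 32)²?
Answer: 31495 + √311 ≈ 31513.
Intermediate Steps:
a(E) = 6*E
A(P) = √(175 + P)
m = 16 (m = (6*6 - 32)² = (36 - 32)² = 4² = 16)
(m + 31479) + A(82 + 54) = (16 + 31479) + √(175 + (82 + 54)) = 31495 + √(175 + 136) = 31495 + √311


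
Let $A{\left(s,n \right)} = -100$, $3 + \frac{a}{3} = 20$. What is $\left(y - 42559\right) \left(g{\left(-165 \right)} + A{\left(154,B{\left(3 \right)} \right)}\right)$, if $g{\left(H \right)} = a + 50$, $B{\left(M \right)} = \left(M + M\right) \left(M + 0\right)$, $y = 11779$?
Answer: $-30780$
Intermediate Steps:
$a = 51$ ($a = -9 + 3 \cdot 20 = -9 + 60 = 51$)
$B{\left(M \right)} = 2 M^{2}$ ($B{\left(M \right)} = 2 M M = 2 M^{2}$)
$g{\left(H \right)} = 101$ ($g{\left(H \right)} = 51 + 50 = 101$)
$\left(y - 42559\right) \left(g{\left(-165 \right)} + A{\left(154,B{\left(3 \right)} \right)}\right) = \left(11779 - 42559\right) \left(101 - 100\right) = \left(-30780\right) 1 = -30780$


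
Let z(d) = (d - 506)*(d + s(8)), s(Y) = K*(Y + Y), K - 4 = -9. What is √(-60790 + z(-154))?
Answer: 5*√3746 ≈ 306.02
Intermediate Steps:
K = -5 (K = 4 - 9 = -5)
s(Y) = -10*Y (s(Y) = -5*(Y + Y) = -10*Y)
z(d) = (-506 + d)*(-80 + d) (z(d) = (d - 506)*(d - 10*8) = (-506 + d)*(d - 80) = (-506 + d)*(-80 + d))
√(-60790 + z(-154)) = √(-60790 + (40480 + (-154)² - 586*(-154))) = √(-60790 + (40480 + 23716 + 90244)) = √(-60790 + 154440) = √93650 = 5*√3746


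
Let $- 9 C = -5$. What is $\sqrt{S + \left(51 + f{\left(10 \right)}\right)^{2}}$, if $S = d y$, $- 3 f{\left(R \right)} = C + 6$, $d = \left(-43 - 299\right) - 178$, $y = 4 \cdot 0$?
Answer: $\frac{1318}{27} \approx 48.815$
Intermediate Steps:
$y = 0$
$C = \frac{5}{9}$ ($C = \left(- \frac{1}{9}\right) \left(-5\right) = \frac{5}{9} \approx 0.55556$)
$d = -520$ ($d = -342 - 178 = -520$)
$f{\left(R \right)} = - \frac{59}{27}$ ($f{\left(R \right)} = - \frac{\frac{5}{9} + 6}{3} = \left(- \frac{1}{3}\right) \frac{59}{9} = - \frac{59}{27}$)
$S = 0$ ($S = \left(-520\right) 0 = 0$)
$\sqrt{S + \left(51 + f{\left(10 \right)}\right)^{2}} = \sqrt{0 + \left(51 - \frac{59}{27}\right)^{2}} = \sqrt{0 + \left(\frac{1318}{27}\right)^{2}} = \sqrt{0 + \frac{1737124}{729}} = \sqrt{\frac{1737124}{729}} = \frac{1318}{27}$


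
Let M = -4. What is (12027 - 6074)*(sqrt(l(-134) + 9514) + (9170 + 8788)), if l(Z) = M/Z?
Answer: 106903974 + 95248*sqrt(166830)/67 ≈ 1.0748e+8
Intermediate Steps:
l(Z) = -4/Z
(12027 - 6074)*(sqrt(l(-134) + 9514) + (9170 + 8788)) = (12027 - 6074)*(sqrt(-4/(-134) + 9514) + (9170 + 8788)) = 5953*(sqrt(-4*(-1/134) + 9514) + 17958) = 5953*(sqrt(2/67 + 9514) + 17958) = 5953*(sqrt(637440/67) + 17958) = 5953*(16*sqrt(166830)/67 + 17958) = 5953*(17958 + 16*sqrt(166830)/67) = 106903974 + 95248*sqrt(166830)/67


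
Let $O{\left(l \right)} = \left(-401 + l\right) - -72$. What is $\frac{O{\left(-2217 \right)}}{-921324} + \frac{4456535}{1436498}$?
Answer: $\frac{513696247031}{165435010419} \approx 3.1051$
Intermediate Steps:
$O{\left(l \right)} = -329 + l$ ($O{\left(l \right)} = \left(-401 + l\right) + 72 = -329 + l$)
$\frac{O{\left(-2217 \right)}}{-921324} + \frac{4456535}{1436498} = \frac{-329 - 2217}{-921324} + \frac{4456535}{1436498} = \left(-2546\right) \left(- \frac{1}{921324}\right) + 4456535 \cdot \frac{1}{1436498} = \frac{1273}{460662} + \frac{4456535}{1436498} = \frac{513696247031}{165435010419}$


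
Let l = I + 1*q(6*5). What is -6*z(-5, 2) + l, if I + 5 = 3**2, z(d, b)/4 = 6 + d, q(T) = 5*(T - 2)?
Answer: 120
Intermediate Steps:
q(T) = -10 + 5*T (q(T) = 5*(-2 + T) = -10 + 5*T)
z(d, b) = 24 + 4*d (z(d, b) = 4*(6 + d) = 24 + 4*d)
I = 4 (I = -5 + 3**2 = -5 + 9 = 4)
l = 144 (l = 4 + 1*(-10 + 5*(6*5)) = 4 + 1*(-10 + 5*30) = 4 + 1*(-10 + 150) = 4 + 1*140 = 4 + 140 = 144)
-6*z(-5, 2) + l = -6*(24 + 4*(-5)) + 144 = -6*(24 - 20) + 144 = -6*4 + 144 = -24 + 144 = 120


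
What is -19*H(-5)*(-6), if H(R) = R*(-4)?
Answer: 2280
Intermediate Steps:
H(R) = -4*R
-19*H(-5)*(-6) = -(-76)*(-5)*(-6) = -19*20*(-6) = -380*(-6) = 2280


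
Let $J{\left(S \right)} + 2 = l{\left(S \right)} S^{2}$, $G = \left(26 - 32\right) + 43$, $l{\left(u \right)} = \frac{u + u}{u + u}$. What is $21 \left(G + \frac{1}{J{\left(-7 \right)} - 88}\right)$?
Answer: $\frac{31836}{41} \approx 776.49$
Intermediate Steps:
$l{\left(u \right)} = 1$ ($l{\left(u \right)} = \frac{2 u}{2 u} = 2 u \frac{1}{2 u} = 1$)
$G = 37$ ($G = -6 + 43 = 37$)
$J{\left(S \right)} = -2 + S^{2}$ ($J{\left(S \right)} = -2 + 1 S^{2} = -2 + S^{2}$)
$21 \left(G + \frac{1}{J{\left(-7 \right)} - 88}\right) = 21 \left(37 + \frac{1}{\left(-2 + \left(-7\right)^{2}\right) - 88}\right) = 21 \left(37 + \frac{1}{\left(-2 + 49\right) - 88}\right) = 21 \left(37 + \frac{1}{47 - 88}\right) = 21 \left(37 + \frac{1}{-41}\right) = 21 \left(37 - \frac{1}{41}\right) = 21 \cdot \frac{1516}{41} = \frac{31836}{41}$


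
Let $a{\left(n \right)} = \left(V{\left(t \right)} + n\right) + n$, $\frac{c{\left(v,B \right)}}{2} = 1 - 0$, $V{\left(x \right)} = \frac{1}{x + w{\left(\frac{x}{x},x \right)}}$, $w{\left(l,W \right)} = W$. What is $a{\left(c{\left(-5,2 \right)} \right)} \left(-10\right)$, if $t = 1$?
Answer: $-45$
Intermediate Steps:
$V{\left(x \right)} = \frac{1}{2 x}$ ($V{\left(x \right)} = \frac{1}{x + x} = \frac{1}{2 x}$)
$c{\left(v,B \right)} = 2$ ($c{\left(v,B \right)} = 2 \left(1 - 0\right) = 2 \left(1 + 0\right) = 2 \cdot 1 = 2$)
$a{\left(n \right)} = \frac{1}{2} + 2 n$ ($a{\left(n \right)} = \left(\frac{1}{2 \cdot 1} + n\right) + n = \left(\frac{1}{2} \cdot 1 + n\right) + n = \left(\frac{1}{2} + n\right) + n = \frac{1}{2} + 2 n$)
$a{\left(c{\left(-5,2 \right)} \right)} \left(-10\right) = \left(\frac{1}{2} + 2 \cdot 2\right) \left(-10\right) = \left(\frac{1}{2} + 4\right) \left(-10\right) = \frac{9}{2} \left(-10\right) = -45$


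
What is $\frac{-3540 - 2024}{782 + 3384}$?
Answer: $- \frac{2782}{2083} \approx -1.3356$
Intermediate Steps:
$\frac{-3540 - 2024}{782 + 3384} = - \frac{5564}{4166} = \left(-5564\right) \frac{1}{4166} = - \frac{2782}{2083}$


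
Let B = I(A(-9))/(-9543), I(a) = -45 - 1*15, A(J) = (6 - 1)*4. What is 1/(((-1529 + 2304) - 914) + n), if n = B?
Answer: -3181/442139 ≈ -0.0071946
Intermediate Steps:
A(J) = 20 (A(J) = 5*4 = 20)
I(a) = -60 (I(a) = -45 - 15 = -60)
B = 20/3181 (B = -60/(-9543) = -60*(-1/9543) = 20/3181 ≈ 0.0062873)
n = 20/3181 ≈ 0.0062873
1/(((-1529 + 2304) - 914) + n) = 1/(((-1529 + 2304) - 914) + 20/3181) = 1/((775 - 914) + 20/3181) = 1/(-139 + 20/3181) = 1/(-442139/3181) = -3181/442139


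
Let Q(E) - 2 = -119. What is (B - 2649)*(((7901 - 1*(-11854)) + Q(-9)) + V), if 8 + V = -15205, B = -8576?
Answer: -49670625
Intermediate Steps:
Q(E) = -117 (Q(E) = 2 - 119 = -117)
V = -15213 (V = -8 - 15205 = -15213)
(B - 2649)*(((7901 - 1*(-11854)) + Q(-9)) + V) = (-8576 - 2649)*(((7901 - 1*(-11854)) - 117) - 15213) = -11225*(((7901 + 11854) - 117) - 15213) = -11225*((19755 - 117) - 15213) = -11225*(19638 - 15213) = -11225*4425 = -49670625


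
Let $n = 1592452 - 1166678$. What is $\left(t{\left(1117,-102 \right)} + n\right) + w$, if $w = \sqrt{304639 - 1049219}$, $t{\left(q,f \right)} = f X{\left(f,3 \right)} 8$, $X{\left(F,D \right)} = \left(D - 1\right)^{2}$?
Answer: $422510 + 2 i \sqrt{186145} \approx 4.2251 \cdot 10^{5} + 862.89 i$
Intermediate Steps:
$X{\left(F,D \right)} = \left(-1 + D\right)^{2}$ ($X{\left(F,D \right)} = \left(D - 1\right)^{2} = \left(-1 + D\right)^{2}$)
$t{\left(q,f \right)} = 32 f$ ($t{\left(q,f \right)} = f \left(-1 + 3\right)^{2} \cdot 8 = f 2^{2} \cdot 8 = f 4 \cdot 8 = 4 f 8 = 32 f$)
$w = 2 i \sqrt{186145}$ ($w = \sqrt{-744580} = 2 i \sqrt{186145} \approx 862.89 i$)
$n = 425774$
$\left(t{\left(1117,-102 \right)} + n\right) + w = \left(32 \left(-102\right) + 425774\right) + 2 i \sqrt{186145} = \left(-3264 + 425774\right) + 2 i \sqrt{186145} = 422510 + 2 i \sqrt{186145}$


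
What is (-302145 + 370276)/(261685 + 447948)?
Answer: 68131/709633 ≈ 0.096009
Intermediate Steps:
(-302145 + 370276)/(261685 + 447948) = 68131/709633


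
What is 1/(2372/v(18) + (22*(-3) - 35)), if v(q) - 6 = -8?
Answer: -1/1287 ≈ -0.00077700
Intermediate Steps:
v(q) = -2 (v(q) = 6 - 8 = -2)
1/(2372/v(18) + (22*(-3) - 35)) = 1/(2372/(-2) + (22*(-3) - 35)) = 1/(2372*(-½) + (-66 - 35)) = 1/(-1186 - 101) = 1/(-1287) = -1/1287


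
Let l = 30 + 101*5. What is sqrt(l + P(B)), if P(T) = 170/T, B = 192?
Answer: sqrt(308670)/24 ≈ 23.149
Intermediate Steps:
l = 535 (l = 30 + 505 = 535)
sqrt(l + P(B)) = sqrt(535 + 170/192) = sqrt(535 + 170*(1/192)) = sqrt(535 + 85/96) = sqrt(51445/96) = sqrt(308670)/24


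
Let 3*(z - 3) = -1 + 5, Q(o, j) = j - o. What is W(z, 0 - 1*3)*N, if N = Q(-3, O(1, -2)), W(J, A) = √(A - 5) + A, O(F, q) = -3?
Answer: 0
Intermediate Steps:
z = 13/3 (z = 3 + (-1 + 5)/3 = 3 + (⅓)*4 = 3 + 4/3 = 13/3 ≈ 4.3333)
W(J, A) = A + √(-5 + A) (W(J, A) = √(-5 + A) + A = A + √(-5 + A))
N = 0 (N = -3 - 1*(-3) = -3 + 3 = 0)
W(z, 0 - 1*3)*N = ((0 - 1*3) + √(-5 + (0 - 1*3)))*0 = ((0 - 3) + √(-5 + (0 - 3)))*0 = (-3 + √(-5 - 3))*0 = (-3 + √(-8))*0 = (-3 + 2*I*√2)*0 = 0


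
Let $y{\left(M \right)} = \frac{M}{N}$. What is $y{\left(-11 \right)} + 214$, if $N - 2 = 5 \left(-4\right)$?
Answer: $\frac{3863}{18} \approx 214.61$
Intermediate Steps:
$N = -18$ ($N = 2 + 5 \left(-4\right) = 2 - 20 = -18$)
$y{\left(M \right)} = - \frac{M}{18}$ ($y{\left(M \right)} = \frac{M}{-18} = M \left(- \frac{1}{18}\right) = - \frac{M}{18}$)
$y{\left(-11 \right)} + 214 = \left(- \frac{1}{18}\right) \left(-11\right) + 214 = \frac{11}{18} + 214 = \frac{3863}{18}$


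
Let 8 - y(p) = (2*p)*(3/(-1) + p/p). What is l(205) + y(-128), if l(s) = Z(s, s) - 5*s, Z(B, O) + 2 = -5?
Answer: -1536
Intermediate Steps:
Z(B, O) = -7 (Z(B, O) = -2 - 5 = -7)
y(p) = 8 + 4*p (y(p) = 8 - 2*p*(3/(-1) + p/p) = 8 - 2*p*(3*(-1) + 1) = 8 - 2*p*(-3 + 1) = 8 - 2*p*(-2) = 8 - (-4)*p = 8 + 4*p)
l(s) = -7 - 5*s
l(205) + y(-128) = (-7 - 5*205) + (8 + 4*(-128)) = (-7 - 1025) + (8 - 512) = -1032 - 504 = -1536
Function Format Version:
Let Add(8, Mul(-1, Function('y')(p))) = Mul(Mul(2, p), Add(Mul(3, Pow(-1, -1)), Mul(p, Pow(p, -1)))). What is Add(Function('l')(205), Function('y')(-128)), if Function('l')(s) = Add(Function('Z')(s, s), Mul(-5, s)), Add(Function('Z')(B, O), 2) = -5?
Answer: -1536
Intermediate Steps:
Function('Z')(B, O) = -7 (Function('Z')(B, O) = Add(-2, -5) = -7)
Function('y')(p) = Add(8, Mul(4, p)) (Function('y')(p) = Add(8, Mul(-1, Mul(Mul(2, p), Add(Mul(3, Pow(-1, -1)), Mul(p, Pow(p, -1)))))) = Add(8, Mul(-1, Mul(Mul(2, p), Add(Mul(3, -1), 1)))) = Add(8, Mul(-1, Mul(Mul(2, p), Add(-3, 1)))) = Add(8, Mul(-1, Mul(Mul(2, p), -2))) = Add(8, Mul(-1, Mul(-4, p))) = Add(8, Mul(4, p)))
Function('l')(s) = Add(-7, Mul(-5, s))
Add(Function('l')(205), Function('y')(-128)) = Add(Add(-7, Mul(-5, 205)), Add(8, Mul(4, -128))) = Add(Add(-7, -1025), Add(8, -512)) = Add(-1032, -504) = -1536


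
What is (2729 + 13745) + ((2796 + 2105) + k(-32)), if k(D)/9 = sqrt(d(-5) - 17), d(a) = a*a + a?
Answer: 21375 + 9*sqrt(3) ≈ 21391.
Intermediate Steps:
d(a) = a + a**2 (d(a) = a**2 + a = a + a**2)
k(D) = 9*sqrt(3) (k(D) = 9*sqrt(-5*(1 - 5) - 17) = 9*sqrt(-5*(-4) - 17) = 9*sqrt(20 - 17) = 9*sqrt(3))
(2729 + 13745) + ((2796 + 2105) + k(-32)) = (2729 + 13745) + ((2796 + 2105) + 9*sqrt(3)) = 16474 + (4901 + 9*sqrt(3)) = 21375 + 9*sqrt(3)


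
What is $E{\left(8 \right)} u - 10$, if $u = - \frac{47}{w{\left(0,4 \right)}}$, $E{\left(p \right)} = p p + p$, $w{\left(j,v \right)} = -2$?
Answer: $1682$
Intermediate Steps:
$E{\left(p \right)} = p + p^{2}$ ($E{\left(p \right)} = p^{2} + p = p + p^{2}$)
$u = \frac{47}{2}$ ($u = - \frac{47}{-2} = \left(-47\right) \left(- \frac{1}{2}\right) = \frac{47}{2} \approx 23.5$)
$E{\left(8 \right)} u - 10 = 8 \left(1 + 8\right) \frac{47}{2} - 10 = 8 \cdot 9 \cdot \frac{47}{2} - 10 = 72 \cdot \frac{47}{2} - 10 = 1692 - 10 = 1682$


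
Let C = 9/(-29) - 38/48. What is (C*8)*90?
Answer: -23010/29 ≈ -793.45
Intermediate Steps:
C = -767/696 (C = 9*(-1/29) - 38*1/48 = -9/29 - 19/24 = -767/696 ≈ -1.1020)
(C*8)*90 = -767/696*8*90 = -767/87*90 = -23010/29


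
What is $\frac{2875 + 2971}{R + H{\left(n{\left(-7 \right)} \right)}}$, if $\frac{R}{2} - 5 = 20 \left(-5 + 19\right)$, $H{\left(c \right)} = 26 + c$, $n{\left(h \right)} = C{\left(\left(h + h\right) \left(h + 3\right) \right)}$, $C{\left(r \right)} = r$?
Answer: $\frac{2923}{326} \approx 8.9663$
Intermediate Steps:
$n{\left(h \right)} = 2 h \left(3 + h\right)$ ($n{\left(h \right)} = \left(h + h\right) \left(h + 3\right) = 2 h \left(3 + h\right)$)
$R = 570$ ($R = 10 + 2 \cdot 20 \left(-5 + 19\right) = 10 + 2 \cdot 20 \cdot 14 = 10 + 2 \cdot 280 = 10 + 560 = 570$)
$\frac{2875 + 2971}{R + H{\left(n{\left(-7 \right)} \right)}} = \frac{2875 + 2971}{570 + \left(26 + 2 \left(-7\right) \left(3 - 7\right)\right)} = \frac{5846}{570 + \left(26 + 2 \left(-7\right) \left(-4\right)\right)} = \frac{5846}{570 + \left(26 + 56\right)} = \frac{5846}{570 + 82} = \frac{5846}{652} = 5846 \cdot \frac{1}{652} = \frac{2923}{326}$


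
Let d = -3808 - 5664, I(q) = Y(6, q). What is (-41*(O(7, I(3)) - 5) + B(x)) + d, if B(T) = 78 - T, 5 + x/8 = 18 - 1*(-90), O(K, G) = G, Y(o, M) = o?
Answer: -10259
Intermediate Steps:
I(q) = 6
d = -9472
x = 824 (x = -40 + 8*(18 - 1*(-90)) = -40 + 8*(18 + 90) = -40 + 8*108 = -40 + 864 = 824)
(-41*(O(7, I(3)) - 5) + B(x)) + d = (-41*(6 - 5) + (78 - 1*824)) - 9472 = (-41*1 + (78 - 824)) - 9472 = (-41 - 746) - 9472 = -787 - 9472 = -10259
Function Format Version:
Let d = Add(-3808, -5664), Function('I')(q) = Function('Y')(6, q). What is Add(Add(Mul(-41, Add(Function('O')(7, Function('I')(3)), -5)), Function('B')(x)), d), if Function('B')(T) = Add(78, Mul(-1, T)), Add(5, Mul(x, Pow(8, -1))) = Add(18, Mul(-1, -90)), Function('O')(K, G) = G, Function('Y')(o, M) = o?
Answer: -10259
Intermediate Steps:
Function('I')(q) = 6
d = -9472
x = 824 (x = Add(-40, Mul(8, Add(18, Mul(-1, -90)))) = Add(-40, Mul(8, Add(18, 90))) = Add(-40, Mul(8, 108)) = Add(-40, 864) = 824)
Add(Add(Mul(-41, Add(Function('O')(7, Function('I')(3)), -5)), Function('B')(x)), d) = Add(Add(Mul(-41, Add(6, -5)), Add(78, Mul(-1, 824))), -9472) = Add(Add(Mul(-41, 1), Add(78, -824)), -9472) = Add(Add(-41, -746), -9472) = Add(-787, -9472) = -10259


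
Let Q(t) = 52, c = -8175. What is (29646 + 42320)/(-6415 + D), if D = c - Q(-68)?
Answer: -35983/7321 ≈ -4.9150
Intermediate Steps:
D = -8227 (D = -8175 - 1*52 = -8175 - 52 = -8227)
(29646 + 42320)/(-6415 + D) = (29646 + 42320)/(-6415 - 8227) = 71966/(-14642) = 71966*(-1/14642) = -35983/7321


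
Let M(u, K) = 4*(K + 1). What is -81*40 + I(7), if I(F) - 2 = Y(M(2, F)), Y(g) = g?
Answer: -3206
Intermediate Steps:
M(u, K) = 4 + 4*K (M(u, K) = 4*(1 + K) = 4 + 4*K)
I(F) = 6 + 4*F (I(F) = 2 + (4 + 4*F) = 6 + 4*F)
-81*40 + I(7) = -81*40 + (6 + 4*7) = -3240 + (6 + 28) = -3240 + 34 = -3206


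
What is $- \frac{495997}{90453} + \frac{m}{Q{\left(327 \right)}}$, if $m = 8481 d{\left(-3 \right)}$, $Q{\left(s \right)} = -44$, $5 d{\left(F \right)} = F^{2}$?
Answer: $- \frac{637573307}{1809060} \approx -352.43$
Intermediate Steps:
$d{\left(F \right)} = \frac{F^{2}}{5}$
$m = \frac{76329}{5}$ ($m = 8481 \frac{\left(-3\right)^{2}}{5} = 8481 \cdot \frac{1}{5} \cdot 9 = 8481 \cdot \frac{9}{5} = \frac{76329}{5} \approx 15266.0$)
$- \frac{495997}{90453} + \frac{m}{Q{\left(327 \right)}} = - \frac{495997}{90453} + \frac{76329}{5 \left(-44\right)} = \left(-495997\right) \frac{1}{90453} + \frac{76329}{5} \left(- \frac{1}{44}\right) = - \frac{495997}{90453} - \frac{6939}{20} = - \frac{637573307}{1809060}$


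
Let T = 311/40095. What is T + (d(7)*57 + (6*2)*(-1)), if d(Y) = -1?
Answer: -2766244/40095 ≈ -68.992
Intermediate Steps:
T = 311/40095 (T = 311*(1/40095) = 311/40095 ≈ 0.0077566)
T + (d(7)*57 + (6*2)*(-1)) = 311/40095 + (-1*57 + (6*2)*(-1)) = 311/40095 + (-57 + 12*(-1)) = 311/40095 + (-57 - 12) = 311/40095 - 69 = -2766244/40095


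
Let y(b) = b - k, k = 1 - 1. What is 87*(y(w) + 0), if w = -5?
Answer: -435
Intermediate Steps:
k = 0
y(b) = b (y(b) = b - 1*0 = b + 0 = b)
87*(y(w) + 0) = 87*(-5 + 0) = 87*(-5) = -435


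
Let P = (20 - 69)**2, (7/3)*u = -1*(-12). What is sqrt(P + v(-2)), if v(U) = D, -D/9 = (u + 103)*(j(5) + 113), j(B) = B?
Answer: I*sqrt(5509889)/7 ≈ 335.33*I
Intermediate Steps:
u = 36/7 (u = 3*(-1*(-12))/7 = (3/7)*12 = 36/7 ≈ 5.1429)
P = 2401 (P = (-49)**2 = 2401)
D = -803934/7 (D = -9*(36/7 + 103)*(5 + 113) = -6813*118/7 = -9*89326/7 = -803934/7 ≈ -1.1485e+5)
v(U) = -803934/7
sqrt(P + v(-2)) = sqrt(2401 - 803934/7) = sqrt(-787127/7) = I*sqrt(5509889)/7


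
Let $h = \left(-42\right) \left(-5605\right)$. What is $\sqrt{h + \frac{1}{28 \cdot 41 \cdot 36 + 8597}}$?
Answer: $\frac{\sqrt{23470429969247}}{9985} \approx 485.19$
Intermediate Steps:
$h = 235410$
$\sqrt{h + \frac{1}{28 \cdot 41 \cdot 36 + 8597}} = \sqrt{235410 + \frac{1}{28 \cdot 41 \cdot 36 + 8597}} = \sqrt{235410 + \frac{1}{1148 \cdot 36 + 8597}} = \sqrt{235410 + \frac{1}{41328 + 8597}} = \sqrt{235410 + \frac{1}{49925}} = \sqrt{\frac{11752844251}{49925}} = \frac{\sqrt{23470429969247}}{9985}$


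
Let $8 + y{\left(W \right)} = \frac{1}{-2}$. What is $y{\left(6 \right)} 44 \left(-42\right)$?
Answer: $15708$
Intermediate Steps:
$y{\left(W \right)} = - \frac{17}{2}$ ($y{\left(W \right)} = -8 + \frac{1}{-2} = -8 - \frac{1}{2} = - \frac{17}{2}$)
$y{\left(6 \right)} 44 \left(-42\right) = \left(- \frac{17}{2}\right) 44 \left(-42\right) = \left(-374\right) \left(-42\right) = 15708$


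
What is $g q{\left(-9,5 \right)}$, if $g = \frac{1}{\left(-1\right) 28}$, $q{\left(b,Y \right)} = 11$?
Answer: $- \frac{11}{28} \approx -0.39286$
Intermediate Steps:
$g = - \frac{1}{28}$ ($g = \frac{1}{-28} = - \frac{1}{28} \approx -0.035714$)
$g q{\left(-9,5 \right)} = \left(- \frac{1}{28}\right) 11 = - \frac{11}{28}$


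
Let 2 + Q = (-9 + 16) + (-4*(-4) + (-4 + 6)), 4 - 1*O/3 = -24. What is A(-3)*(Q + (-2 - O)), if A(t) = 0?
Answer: 0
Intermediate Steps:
O = 84 (O = 12 - 3*(-24) = 12 + 72 = 84)
Q = 23 (Q = -2 + ((-9 + 16) + (-4*(-4) + (-4 + 6))) = -2 + (7 + (16 + 2)) = -2 + (7 + 18) = -2 + 25 = 23)
A(-3)*(Q + (-2 - O)) = 0*(23 + (-2 - 1*84)) = 0*(23 + (-2 - 84)) = 0*(23 - 86) = 0*(-63) = 0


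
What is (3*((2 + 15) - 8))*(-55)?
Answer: -1485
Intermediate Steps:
(3*((2 + 15) - 8))*(-55) = (3*(17 - 8))*(-55) = (3*9)*(-55) = 27*(-55) = -1485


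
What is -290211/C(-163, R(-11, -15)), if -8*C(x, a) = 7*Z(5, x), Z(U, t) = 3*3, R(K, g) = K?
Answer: 773896/21 ≈ 36852.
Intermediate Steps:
Z(U, t) = 9
C(x, a) = -63/8 (C(x, a) = -7*9/8 = -1/8*63 = -63/8)
-290211/C(-163, R(-11, -15)) = -290211/(-63/8) = -290211*(-8/63) = 773896/21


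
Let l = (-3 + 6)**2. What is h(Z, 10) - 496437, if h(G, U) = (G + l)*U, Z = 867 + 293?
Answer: -484747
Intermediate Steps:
l = 9 (l = 3**2 = 9)
Z = 1160
h(G, U) = U*(9 + G) (h(G, U) = (G + 9)*U = (9 + G)*U = U*(9 + G))
h(Z, 10) - 496437 = 10*(9 + 1160) - 496437 = 10*1169 - 496437 = 11690 - 496437 = -484747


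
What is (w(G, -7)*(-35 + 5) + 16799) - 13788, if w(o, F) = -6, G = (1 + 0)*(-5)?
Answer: 3191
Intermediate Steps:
G = -5 (G = 1*(-5) = -5)
(w(G, -7)*(-35 + 5) + 16799) - 13788 = (-6*(-35 + 5) + 16799) - 13788 = (-6*(-30) + 16799) - 13788 = (180 + 16799) - 13788 = 16979 - 13788 = 3191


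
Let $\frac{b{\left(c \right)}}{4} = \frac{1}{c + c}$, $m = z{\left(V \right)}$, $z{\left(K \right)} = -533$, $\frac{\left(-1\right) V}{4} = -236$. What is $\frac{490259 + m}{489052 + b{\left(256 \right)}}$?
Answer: $\frac{20894976}{20866219} \approx 1.0014$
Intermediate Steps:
$V = 944$ ($V = \left(-4\right) \left(-236\right) = 944$)
$m = -533$
$b{\left(c \right)} = \frac{2}{c}$ ($b{\left(c \right)} = \frac{4}{c + c} = \frac{4}{2 c} = 4 \frac{1}{2 c} = \frac{2}{c}$)
$\frac{490259 + m}{489052 + b{\left(256 \right)}} = \frac{490259 - 533}{489052 + \frac{2}{256}} = \frac{489726}{489052 + 2 \cdot \frac{1}{256}} = \frac{489726}{489052 + \frac{1}{128}} = \frac{489726}{\frac{62598657}{128}} = 489726 \cdot \frac{128}{62598657} = \frac{20894976}{20866219}$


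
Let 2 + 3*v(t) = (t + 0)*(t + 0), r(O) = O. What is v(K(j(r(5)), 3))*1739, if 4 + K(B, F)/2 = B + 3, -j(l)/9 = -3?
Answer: 4698778/3 ≈ 1.5663e+6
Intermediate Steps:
j(l) = 27 (j(l) = -9*(-3) = 27)
K(B, F) = -2 + 2*B (K(B, F) = -8 + 2*(B + 3) = -8 + 2*(3 + B) = -8 + (6 + 2*B) = -2 + 2*B)
v(t) = -2/3 + t**2/3 (v(t) = -2/3 + ((t + 0)*(t + 0))/3 = -2/3 + (t*t)/3 = -2/3 + t**2/3)
v(K(j(r(5)), 3))*1739 = (-2/3 + (-2 + 2*27)**2/3)*1739 = (-2/3 + (-2 + 54)**2/3)*1739 = (-2/3 + (1/3)*52**2)*1739 = (-2/3 + (1/3)*2704)*1739 = (-2/3 + 2704/3)*1739 = (2702/3)*1739 = 4698778/3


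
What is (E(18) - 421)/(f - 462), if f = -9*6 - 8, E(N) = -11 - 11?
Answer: 443/524 ≈ 0.84542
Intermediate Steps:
E(N) = -22
f = -62 (f = -54 - 8 = -62)
(E(18) - 421)/(f - 462) = (-22 - 421)/(-62 - 462) = -443/(-524) = -443*(-1/524) = 443/524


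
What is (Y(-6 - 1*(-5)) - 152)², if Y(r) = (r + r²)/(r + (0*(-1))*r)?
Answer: 23104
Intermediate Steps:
Y(r) = (r + r²)/r (Y(r) = (r + r²)/(r + 0*r) = (r + r²)/(r + 0) = (r + r²)/r)
(Y(-6 - 1*(-5)) - 152)² = ((1 + (-6 - 1*(-5))) - 152)² = ((1 + (-6 + 5)) - 152)² = ((1 - 1) - 152)² = (0 - 152)² = (-152)² = 23104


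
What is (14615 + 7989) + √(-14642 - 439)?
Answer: 22604 + I*√15081 ≈ 22604.0 + 122.8*I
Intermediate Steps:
(14615 + 7989) + √(-14642 - 439) = 22604 + √(-15081) = 22604 + I*√15081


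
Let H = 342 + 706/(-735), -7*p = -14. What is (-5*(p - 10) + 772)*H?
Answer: 29077024/105 ≈ 2.7692e+5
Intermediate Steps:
p = 2 (p = -1/7*(-14) = 2)
H = 250664/735 (H = 342 + 706*(-1/735) = 342 - 706/735 = 250664/735 ≈ 341.04)
(-5*(p - 10) + 772)*H = (-5*(2 - 10) + 772)*(250664/735) = (-5*(-8) + 772)*(250664/735) = (40 + 772)*(250664/735) = 812*(250664/735) = 29077024/105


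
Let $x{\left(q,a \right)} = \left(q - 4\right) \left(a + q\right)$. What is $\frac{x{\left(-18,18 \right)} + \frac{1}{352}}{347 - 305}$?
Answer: $\frac{1}{14784} \approx 6.7641 \cdot 10^{-5}$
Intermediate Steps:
$x{\left(q,a \right)} = \left(-4 + q\right) \left(a + q\right)$
$\frac{x{\left(-18,18 \right)} + \frac{1}{352}}{347 - 305} = \frac{\left(\left(-18\right)^{2} - 72 - -72 + 18 \left(-18\right)\right) + \frac{1}{352}}{347 - 305} = \frac{\left(324 - 72 + 72 - 324\right) + \frac{1}{352}}{42} = \left(0 + \frac{1}{352}\right) \frac{1}{42} = \frac{1}{352} \cdot \frac{1}{42} = \frac{1}{14784}$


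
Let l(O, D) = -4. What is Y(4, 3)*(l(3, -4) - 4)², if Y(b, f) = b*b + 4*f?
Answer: 1792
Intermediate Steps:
Y(b, f) = b² + 4*f
Y(4, 3)*(l(3, -4) - 4)² = (4² + 4*3)*(-4 - 4)² = (16 + 12)*(-8)² = 28*64 = 1792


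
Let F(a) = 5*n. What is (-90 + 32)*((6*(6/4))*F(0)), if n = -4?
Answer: 10440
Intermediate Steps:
F(a) = -20 (F(a) = 5*(-4) = -20)
(-90 + 32)*((6*(6/4))*F(0)) = (-90 + 32)*((6*(6/4))*(-20)) = -58*6*(6*(¼))*(-20) = -58*6*(3/2)*(-20) = -522*(-20) = -58*(-180) = 10440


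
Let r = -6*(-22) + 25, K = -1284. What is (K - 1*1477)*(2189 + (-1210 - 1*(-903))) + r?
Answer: -5196045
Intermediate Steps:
r = 157 (r = 132 + 25 = 157)
(K - 1*1477)*(2189 + (-1210 - 1*(-903))) + r = (-1284 - 1*1477)*(2189 + (-1210 - 1*(-903))) + 157 = (-1284 - 1477)*(2189 + (-1210 + 903)) + 157 = -2761*(2189 - 307) + 157 = -2761*1882 + 157 = -5196202 + 157 = -5196045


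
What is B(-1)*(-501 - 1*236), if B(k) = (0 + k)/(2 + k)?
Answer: 737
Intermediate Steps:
B(k) = k/(2 + k)
B(-1)*(-501 - 1*236) = (-1/(2 - 1))*(-501 - 1*236) = (-1/1)*(-501 - 236) = -1*1*(-737) = -1*(-737) = 737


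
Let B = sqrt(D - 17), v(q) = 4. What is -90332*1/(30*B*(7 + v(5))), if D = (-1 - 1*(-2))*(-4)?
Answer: 4106*I*sqrt(21)/315 ≈ 59.734*I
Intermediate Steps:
D = -4 (D = (-1 + 2)*(-4) = 1*(-4) = -4)
B = I*sqrt(21) (B = sqrt(-4 - 17) = sqrt(-21) = I*sqrt(21) ≈ 4.5826*I)
-90332*1/(30*B*(7 + v(5))) = -90332*(-I*sqrt(21)/(630*(7 + 4))) = -90332*(-I*sqrt(21)/6930) = -(-4106)*I*sqrt(21)/315 = 4106*I*sqrt(21)/315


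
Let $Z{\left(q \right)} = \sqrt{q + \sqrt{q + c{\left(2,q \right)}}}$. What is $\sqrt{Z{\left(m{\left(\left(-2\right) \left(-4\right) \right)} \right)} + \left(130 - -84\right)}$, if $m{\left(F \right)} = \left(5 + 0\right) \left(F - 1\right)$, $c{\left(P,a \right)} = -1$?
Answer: $\sqrt{214 + \sqrt{35 + \sqrt{34}}} \approx 14.846$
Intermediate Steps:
$m{\left(F \right)} = -5 + 5 F$ ($m{\left(F \right)} = 5 \left(-1 + F\right) = -5 + 5 F$)
$Z{\left(q \right)} = \sqrt{q + \sqrt{-1 + q}}$ ($Z{\left(q \right)} = \sqrt{q + \sqrt{q - 1}} = \sqrt{q + \sqrt{-1 + q}}$)
$\sqrt{Z{\left(m{\left(\left(-2\right) \left(-4\right) \right)} \right)} + \left(130 - -84\right)} = \sqrt{\sqrt{\left(-5 + 5 \left(\left(-2\right) \left(-4\right)\right)\right) + \sqrt{-1 - \left(5 - 5 \left(\left(-2\right) \left(-4\right)\right)\right)}} + \left(130 - -84\right)} = \sqrt{\sqrt{\left(-5 + 5 \cdot 8\right) + \sqrt{-1 + \left(-5 + 5 \cdot 8\right)}} + \left(130 + 84\right)} = \sqrt{\sqrt{\left(-5 + 40\right) + \sqrt{-1 + \left(-5 + 40\right)}} + 214} = \sqrt{\sqrt{35 + \sqrt{-1 + 35}} + 214} = \sqrt{\sqrt{35 + \sqrt{34}} + 214} = \sqrt{214 + \sqrt{35 + \sqrt{34}}}$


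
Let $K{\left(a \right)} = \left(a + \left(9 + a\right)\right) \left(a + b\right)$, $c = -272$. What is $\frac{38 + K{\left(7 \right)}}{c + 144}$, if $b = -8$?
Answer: $- \frac{15}{128} \approx -0.11719$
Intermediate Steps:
$K{\left(a \right)} = \left(-8 + a\right) \left(9 + 2 a\right)$ ($K{\left(a \right)} = \left(a + \left(9 + a\right)\right) \left(a - 8\right) = \left(9 + 2 a\right) \left(-8 + a\right) = \left(-8 + a\right) \left(9 + 2 a\right)$)
$\frac{38 + K{\left(7 \right)}}{c + 144} = \frac{38 - \left(121 - 98\right)}{-272 + 144} = \frac{38 - 23}{-128} = \left(38 - 23\right) \left(- \frac{1}{128}\right) = 15 \left(- \frac{1}{128}\right) = - \frac{15}{128}$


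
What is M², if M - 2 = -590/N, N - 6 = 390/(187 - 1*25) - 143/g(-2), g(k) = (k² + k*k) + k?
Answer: 1123992676/693889 ≈ 1619.8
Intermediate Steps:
g(k) = k + 2*k² (g(k) = (k² + k²) + k = 2*k² + k = k + 2*k²)
N = -833/54 (N = 6 + (390/(187 - 1*25) - 143*(-1/(2*(1 + 2*(-2))))) = 6 + (390/(187 - 25) - 143*(-1/(2*(1 - 4)))) = 6 + (390/162 - 143/((-2*(-3)))) = 6 + (390*(1/162) - 143/6) = 6 + (65/27 - 143*⅙) = 6 + (65/27 - 143/6) = 6 - 1157/54 = -833/54 ≈ -15.426)
M = 33526/833 (M = 2 - 590/(-833/54) = 2 - 590*(-54/833) = 2 + 31860/833 = 33526/833 ≈ 40.247)
M² = (33526/833)² = 1123992676/693889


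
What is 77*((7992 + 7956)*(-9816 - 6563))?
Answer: -20113346484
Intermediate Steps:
77*((7992 + 7956)*(-9816 - 6563)) = 77*(15948*(-16379)) = 77*(-261212292) = -20113346484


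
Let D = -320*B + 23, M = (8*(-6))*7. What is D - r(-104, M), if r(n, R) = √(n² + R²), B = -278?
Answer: 88983 - 8*√1933 ≈ 88631.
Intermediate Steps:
M = -336 (M = -48*7 = -336)
r(n, R) = √(R² + n²)
D = 88983 (D = -320*(-278) + 23 = 88960 + 23 = 88983)
D - r(-104, M) = 88983 - √((-336)² + (-104)²) = 88983 - √(112896 + 10816) = 88983 - √123712 = 88983 - 8*√1933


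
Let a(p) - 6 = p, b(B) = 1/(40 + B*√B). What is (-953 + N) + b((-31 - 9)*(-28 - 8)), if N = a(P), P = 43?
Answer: -67483202241/74649560 + 54*√10/9331195 ≈ -904.00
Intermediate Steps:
b(B) = 1/(40 + B^(3/2))
a(p) = 6 + p
N = 49 (N = 6 + 43 = 49)
(-953 + N) + b((-31 - 9)*(-28 - 8)) = (-953 + 49) + 1/(40 + ((-31 - 9)*(-28 - 8))^(3/2)) = -904 + 1/(40 + (-40*(-36))^(3/2)) = -904 + 1/(40 + 1440^(3/2)) = -904 + 1/(40 + 17280*√10)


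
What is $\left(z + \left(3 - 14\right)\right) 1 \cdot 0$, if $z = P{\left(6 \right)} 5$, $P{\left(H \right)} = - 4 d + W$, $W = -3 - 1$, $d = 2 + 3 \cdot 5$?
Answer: $0$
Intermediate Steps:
$d = 17$ ($d = 2 + 15 = 17$)
$W = -4$
$P{\left(H \right)} = -72$ ($P{\left(H \right)} = \left(-4\right) 17 - 4 = -68 - 4 = -72$)
$z = -360$ ($z = \left(-72\right) 5 = -360$)
$\left(z + \left(3 - 14\right)\right) 1 \cdot 0 = \left(-360 + \left(3 - 14\right)\right) 1 \cdot 0 = \left(-360 - 11\right) 0 = \left(-371\right) 0 = 0$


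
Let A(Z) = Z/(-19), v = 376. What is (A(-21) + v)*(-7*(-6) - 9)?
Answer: 236445/19 ≈ 12444.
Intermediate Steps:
A(Z) = -Z/19 (A(Z) = Z*(-1/19) = -Z/19)
(A(-21) + v)*(-7*(-6) - 9) = (-1/19*(-21) + 376)*(-7*(-6) - 9) = (21/19 + 376)*(42 - 9) = (7165/19)*33 = 236445/19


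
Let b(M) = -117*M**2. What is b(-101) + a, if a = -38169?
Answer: -1231686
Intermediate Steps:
b(-101) + a = -117*(-101)**2 - 38169 = -117*10201 - 38169 = -1193517 - 38169 = -1231686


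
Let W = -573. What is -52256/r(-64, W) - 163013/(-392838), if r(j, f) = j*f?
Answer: -12630321/12505343 ≈ -1.0100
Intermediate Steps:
r(j, f) = f*j
-52256/r(-64, W) - 163013/(-392838) = -52256/((-573*(-64))) - 163013/(-392838) = -52256/36672 - 163013*(-1/392838) = -52256*1/36672 + 163013/392838 = -1633/1146 + 163013/392838 = -12630321/12505343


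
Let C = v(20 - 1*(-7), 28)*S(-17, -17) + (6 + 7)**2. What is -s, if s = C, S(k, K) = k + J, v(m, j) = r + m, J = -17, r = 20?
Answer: 1429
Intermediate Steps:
v(m, j) = 20 + m
S(k, K) = -17 + k (S(k, K) = k - 17 = -17 + k)
C = -1429 (C = (20 + (20 - 1*(-7)))*(-17 - 17) + (6 + 7)**2 = (20 + (20 + 7))*(-34) + 13**2 = (20 + 27)*(-34) + 169 = 47*(-34) + 169 = -1598 + 169 = -1429)
s = -1429
-s = -1*(-1429) = 1429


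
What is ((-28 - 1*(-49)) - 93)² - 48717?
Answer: -43533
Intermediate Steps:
((-28 - 1*(-49)) - 93)² - 48717 = ((-28 + 49) - 93)² - 48717 = (21 - 93)² - 48717 = (-72)² - 48717 = 5184 - 48717 = -43533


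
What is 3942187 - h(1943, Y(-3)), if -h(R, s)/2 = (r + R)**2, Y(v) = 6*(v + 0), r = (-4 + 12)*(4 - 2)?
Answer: 11617549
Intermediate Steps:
r = 16 (r = 8*2 = 16)
Y(v) = 6*v
h(R, s) = -2*(16 + R)**2
3942187 - h(1943, Y(-3)) = 3942187 - (-2)*(16 + 1943)**2 = 3942187 - (-2)*1959**2 = 3942187 - (-2)*3837681 = 3942187 - 1*(-7675362) = 3942187 + 7675362 = 11617549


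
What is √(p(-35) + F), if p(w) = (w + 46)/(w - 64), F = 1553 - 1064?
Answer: 20*√11/3 ≈ 22.111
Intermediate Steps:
F = 489
p(w) = (46 + w)/(-64 + w)
√(p(-35) + F) = √((46 - 35)/(-64 - 35) + 489) = √(11/(-99) + 489) = √(-1/99*11 + 489) = √(-⅑ + 489) = √(4400/9) = 20*√11/3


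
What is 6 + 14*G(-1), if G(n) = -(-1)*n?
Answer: -8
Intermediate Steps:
G(n) = n
6 + 14*G(-1) = 6 + 14*(-1) = 6 - 14 = -8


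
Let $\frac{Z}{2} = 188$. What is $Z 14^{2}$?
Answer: $73696$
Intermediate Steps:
$Z = 376$ ($Z = 2 \cdot 188 = 376$)
$Z 14^{2} = 376 \cdot 14^{2} = 376 \cdot 196 = 73696$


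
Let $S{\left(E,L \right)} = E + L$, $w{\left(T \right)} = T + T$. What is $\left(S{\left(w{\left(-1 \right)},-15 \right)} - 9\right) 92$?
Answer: $-2392$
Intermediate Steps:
$w{\left(T \right)} = 2 T$
$\left(S{\left(w{\left(-1 \right)},-15 \right)} - 9\right) 92 = \left(\left(2 \left(-1\right) - 15\right) - 9\right) 92 = \left(\left(-2 - 15\right) - 9\right) 92 = \left(-17 - 9\right) 92 = \left(-26\right) 92 = -2392$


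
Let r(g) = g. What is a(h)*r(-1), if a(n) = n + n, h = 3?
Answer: -6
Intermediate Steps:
a(n) = 2*n
a(h)*r(-1) = (2*3)*(-1) = 6*(-1) = -6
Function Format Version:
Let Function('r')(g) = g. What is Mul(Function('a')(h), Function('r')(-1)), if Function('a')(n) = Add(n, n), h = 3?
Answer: -6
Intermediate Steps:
Function('a')(n) = Mul(2, n)
Mul(Function('a')(h), Function('r')(-1)) = Mul(Mul(2, 3), -1) = Mul(6, -1) = -6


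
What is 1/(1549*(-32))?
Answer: -1/49568 ≈ -2.0174e-5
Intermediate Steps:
1/(1549*(-32)) = 1/(-49568) = -1/49568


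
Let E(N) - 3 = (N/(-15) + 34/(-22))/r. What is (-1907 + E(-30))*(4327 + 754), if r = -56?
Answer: -5959347389/616 ≈ -9.6743e+6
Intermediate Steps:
E(N) = 1865/616 + N/840 (E(N) = 3 + (N/(-15) + 34/(-22))/(-56) = 3 + (N*(-1/15) + 34*(-1/22))*(-1/56) = 3 + (-N/15 - 17/11)*(-1/56) = 3 + (-17/11 - N/15)*(-1/56) = 3 + (17/616 + N/840) = 1865/616 + N/840)
(-1907 + E(-30))*(4327 + 754) = (-1907 + (1865/616 + (1/840)*(-30)))*(4327 + 754) = (-1907 + (1865/616 - 1/28))*5081 = (-1907 + 1843/616)*5081 = -1172869/616*5081 = -5959347389/616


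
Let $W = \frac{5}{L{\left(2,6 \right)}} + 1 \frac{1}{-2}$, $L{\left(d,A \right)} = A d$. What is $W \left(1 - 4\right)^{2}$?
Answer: $- \frac{3}{4} \approx -0.75$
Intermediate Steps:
$W = - \frac{1}{12}$ ($W = \frac{5}{6 \cdot 2} + 1 \frac{1}{-2} = \frac{5}{12} + 1 \left(- \frac{1}{2}\right) = 5 \cdot \frac{1}{12} - \frac{1}{2} = \frac{5}{12} - \frac{1}{2} = - \frac{1}{12} \approx -0.083333$)
$W \left(1 - 4\right)^{2} = - \frac{\left(1 - 4\right)^{2}}{12} = - \frac{\left(-3\right)^{2}}{12} = \left(- \frac{1}{12}\right) 9 = - \frac{3}{4}$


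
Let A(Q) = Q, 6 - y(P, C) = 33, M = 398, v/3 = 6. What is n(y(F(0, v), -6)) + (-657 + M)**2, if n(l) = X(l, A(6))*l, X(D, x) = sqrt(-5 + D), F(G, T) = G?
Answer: 67081 - 108*I*sqrt(2) ≈ 67081.0 - 152.74*I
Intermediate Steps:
v = 18 (v = 3*6 = 18)
y(P, C) = -27 (y(P, C) = 6 - 1*33 = 6 - 33 = -27)
n(l) = l*sqrt(-5 + l) (n(l) = sqrt(-5 + l)*l = l*sqrt(-5 + l))
n(y(F(0, v), -6)) + (-657 + M)**2 = -27*sqrt(-5 - 27) + (-657 + 398)**2 = -108*I*sqrt(2) + (-259)**2 = -108*I*sqrt(2) + 67081 = 67081 - 108*I*sqrt(2)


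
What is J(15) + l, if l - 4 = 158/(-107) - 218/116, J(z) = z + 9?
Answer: 152941/6206 ≈ 24.644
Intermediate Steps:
J(z) = 9 + z
l = 3997/6206 (l = 4 + (158/(-107) - 218/116) = 4 + (158*(-1/107) - 218*1/116) = 4 + (-158/107 - 109/58) = 4 - 20827/6206 = 3997/6206 ≈ 0.64405)
J(15) + l = (9 + 15) + 3997/6206 = 24 + 3997/6206 = 152941/6206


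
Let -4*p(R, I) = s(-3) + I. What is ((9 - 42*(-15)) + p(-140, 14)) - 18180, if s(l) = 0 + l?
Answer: -70175/4 ≈ -17544.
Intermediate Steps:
s(l) = l
p(R, I) = 3/4 - I/4 (p(R, I) = -(-3 + I)/4 = 3/4 - I/4)
((9 - 42*(-15)) + p(-140, 14)) - 18180 = ((9 - 42*(-15)) + (3/4 - 1/4*14)) - 18180 = ((9 + 630) + (3/4 - 7/2)) - 18180 = (639 - 11/4) - 18180 = 2545/4 - 18180 = -70175/4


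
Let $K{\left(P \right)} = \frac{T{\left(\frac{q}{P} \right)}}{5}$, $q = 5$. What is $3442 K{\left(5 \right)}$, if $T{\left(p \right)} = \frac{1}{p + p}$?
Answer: $\frac{1721}{5} \approx 344.2$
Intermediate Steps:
$T{\left(p \right)} = \frac{1}{2 p}$
$K{\left(P \right)} = \frac{P}{50}$ ($K{\left(P \right)} = \frac{\frac{1}{2} \frac{1}{5 \frac{1}{P}}}{5} = \frac{\frac{1}{5} P}{2} \cdot \frac{1}{5} = \frac{P}{10} \cdot \frac{1}{5} = \frac{P}{50}$)
$3442 K{\left(5 \right)} = 3442 \cdot \frac{1}{50} \cdot 5 = 3442 \cdot \frac{1}{10} = \frac{1721}{5}$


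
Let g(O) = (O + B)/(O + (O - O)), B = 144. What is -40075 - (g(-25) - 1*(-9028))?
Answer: -1227456/25 ≈ -49098.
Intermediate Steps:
g(O) = (144 + O)/O (g(O) = (O + 144)/(O + (O - O)) = (144 + O)/(O + 0) = (144 + O)/O)
-40075 - (g(-25) - 1*(-9028)) = -40075 - ((144 - 25)/(-25) - 1*(-9028)) = -40075 - (-1/25*119 + 9028) = -40075 - (-119/25 + 9028) = -40075 - 1*225581/25 = -40075 - 225581/25 = -1227456/25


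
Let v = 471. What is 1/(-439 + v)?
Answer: 1/32 ≈ 0.031250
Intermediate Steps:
1/(-439 + v) = 1/(-439 + 471) = 1/32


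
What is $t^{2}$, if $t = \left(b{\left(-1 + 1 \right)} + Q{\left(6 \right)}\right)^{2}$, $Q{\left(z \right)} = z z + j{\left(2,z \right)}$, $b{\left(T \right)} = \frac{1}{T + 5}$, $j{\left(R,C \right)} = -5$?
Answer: $\frac{592240896}{625} \approx 9.4759 \cdot 10^{5}$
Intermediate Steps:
$b{\left(T \right)} = \frac{1}{5 + T}$
$Q{\left(z \right)} = -5 + z^{2}$ ($Q{\left(z \right)} = z z - 5 = z^{2} - 5 = -5 + z^{2}$)
$t = \frac{24336}{25}$ ($t = \left(\frac{1}{5 + \left(-1 + 1\right)} - \left(5 - 6^{2}\right)\right)^{2} = \left(\frac{1}{5 + 0} + \left(-5 + 36\right)\right)^{2} = \left(\frac{1}{5} + 31\right)^{2} = \left(\frac{156}{5}\right)^{2} = \frac{24336}{25} \approx 973.44$)
$t^{2} = \left(\frac{24336}{25}\right)^{2} = \frac{592240896}{625}$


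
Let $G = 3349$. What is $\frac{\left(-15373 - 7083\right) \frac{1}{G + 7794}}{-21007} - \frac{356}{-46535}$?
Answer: $\frac{12053975188}{1556137054505} \approx 0.0077461$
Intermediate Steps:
$\frac{\left(-15373 - 7083\right) \frac{1}{G + 7794}}{-21007} - \frac{356}{-46535} = \frac{\left(-15373 - 7083\right) \frac{1}{3349 + 7794}}{-21007} - \frac{356}{-46535} = - \frac{22456}{11143} \left(- \frac{1}{21007}\right) - - \frac{356}{46535} = \left(-22456\right) \frac{1}{11143} \left(- \frac{1}{21007}\right) + \frac{356}{46535} = \left(- \frac{22456}{11143}\right) \left(- \frac{1}{21007}\right) + \frac{356}{46535} = \frac{3208}{33440143} + \frac{356}{46535} = \frac{12053975188}{1556137054505}$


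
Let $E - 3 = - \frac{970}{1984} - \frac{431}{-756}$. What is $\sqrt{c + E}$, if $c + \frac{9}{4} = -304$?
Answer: $\frac{i \sqrt{74006347926}}{15624} \approx 17.412 i$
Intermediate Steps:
$c = - \frac{1225}{4}$ ($c = - \frac{9}{4} - 304 = - \frac{1225}{4} \approx -306.25$)
$E = \frac{577687}{187488}$ ($E = 3 - \left(- \frac{431}{756} + \frac{485}{992}\right) = 3 - - \frac{15223}{187488} = 3 + \left(- \frac{485}{992} + \frac{431}{756}\right) = 3 + \frac{15223}{187488} = \frac{577687}{187488} \approx 3.0812$)
$\sqrt{c + E} = \sqrt{- \frac{1225}{4} + \frac{577687}{187488}} = \sqrt{- \frac{56840513}{187488}} = \frac{i \sqrt{74006347926}}{15624}$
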